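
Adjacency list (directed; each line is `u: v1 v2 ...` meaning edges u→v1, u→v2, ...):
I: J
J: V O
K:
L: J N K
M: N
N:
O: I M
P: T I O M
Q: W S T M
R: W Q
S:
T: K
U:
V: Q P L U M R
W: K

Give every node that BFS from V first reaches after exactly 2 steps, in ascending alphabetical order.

Level 0: V
Level 1: L, M, P, Q, R, U
Level 2: I, J, K, N, O, S, T, W

I, J, K, N, O, S, T, W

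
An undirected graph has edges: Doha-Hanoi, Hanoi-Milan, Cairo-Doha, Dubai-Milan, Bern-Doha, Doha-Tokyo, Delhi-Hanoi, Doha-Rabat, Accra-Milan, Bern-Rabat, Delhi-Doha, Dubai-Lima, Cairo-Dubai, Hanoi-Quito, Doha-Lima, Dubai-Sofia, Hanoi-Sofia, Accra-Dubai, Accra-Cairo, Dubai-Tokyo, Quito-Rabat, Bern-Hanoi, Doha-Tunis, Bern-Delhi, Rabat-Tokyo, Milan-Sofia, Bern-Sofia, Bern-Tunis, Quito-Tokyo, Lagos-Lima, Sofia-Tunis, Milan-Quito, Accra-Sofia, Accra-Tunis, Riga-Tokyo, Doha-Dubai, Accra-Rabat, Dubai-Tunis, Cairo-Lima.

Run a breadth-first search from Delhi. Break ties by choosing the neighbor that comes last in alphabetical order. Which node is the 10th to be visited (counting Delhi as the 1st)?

Visit Delhi; enqueue Hanoi, Doha, Bern → queue [Hanoi, Doha, Bern]
Visit Hanoi; enqueue Sofia, Quito, Milan → queue [Doha, Bern, Sofia, Quito, Milan]
Visit Doha; enqueue Tunis, Tokyo, Rabat, Lima, Dubai, Cairo → queue [Bern, Sofia, Quito, Milan, Tunis, Tokyo, Rabat, Lima, Dubai, Cairo]
Visit Bern → queue [Sofia, Quito, Milan, Tunis, Tokyo, Rabat, Lima, Dubai, Cairo]
Visit Sofia; enqueue Accra → queue [Quito, Milan, Tunis, Tokyo, Rabat, Lima, Dubai, Cairo, Accra]
Visit Quito → queue [Milan, Tunis, Tokyo, Rabat, Lima, Dubai, Cairo, Accra]
Visit Milan → queue [Tunis, Tokyo, Rabat, Lima, Dubai, Cairo, Accra]
Visit Tunis → queue [Tokyo, Rabat, Lima, Dubai, Cairo, Accra]
Visit Tokyo; enqueue Riga → queue [Rabat, Lima, Dubai, Cairo, Accra, Riga]
Visit Rabat → queue [Lima, Dubai, Cairo, Accra, Riga]
Visit Lima; enqueue Lagos → queue [Dubai, Cairo, Accra, Riga, Lagos]
Visit Dubai → queue [Cairo, Accra, Riga, Lagos]
Visit Cairo → queue [Accra, Riga, Lagos]
Visit Accra → queue [Riga, Lagos]
Visit Riga → queue [Lagos]
Visit Lagos → queue []

Visit order: Delhi, Hanoi, Doha, Bern, Sofia, Quito, Milan, Tunis, Tokyo, Rabat, Lima, Dubai, Cairo, Accra, Riga, Lagos

Rabat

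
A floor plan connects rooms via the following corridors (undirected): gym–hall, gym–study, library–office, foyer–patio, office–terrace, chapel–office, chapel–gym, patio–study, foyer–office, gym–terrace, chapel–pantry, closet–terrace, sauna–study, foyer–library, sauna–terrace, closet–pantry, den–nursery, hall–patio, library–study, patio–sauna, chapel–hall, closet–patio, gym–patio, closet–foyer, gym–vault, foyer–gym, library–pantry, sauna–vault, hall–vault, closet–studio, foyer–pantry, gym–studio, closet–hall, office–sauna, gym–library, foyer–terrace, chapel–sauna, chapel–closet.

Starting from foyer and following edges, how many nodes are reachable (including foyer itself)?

14

BFS from foyer visits: foyer, closet, gym, library, office, pantry, patio, terrace, chapel, hall, studio, study, vault, sauna
Reachable nodes: 14 of 16 total.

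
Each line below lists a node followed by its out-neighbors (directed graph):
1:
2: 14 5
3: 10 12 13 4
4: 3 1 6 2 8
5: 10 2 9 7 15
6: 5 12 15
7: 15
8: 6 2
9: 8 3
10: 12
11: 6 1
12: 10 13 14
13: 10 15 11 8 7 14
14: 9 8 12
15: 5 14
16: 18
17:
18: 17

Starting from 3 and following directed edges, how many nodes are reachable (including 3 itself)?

15

BFS from 3 visits: 3, 10, 12, 13, 4, 14, 15, 11, 8, 7, 1, 6, 2, 9, 5
Reachable nodes: 15 of 18 total.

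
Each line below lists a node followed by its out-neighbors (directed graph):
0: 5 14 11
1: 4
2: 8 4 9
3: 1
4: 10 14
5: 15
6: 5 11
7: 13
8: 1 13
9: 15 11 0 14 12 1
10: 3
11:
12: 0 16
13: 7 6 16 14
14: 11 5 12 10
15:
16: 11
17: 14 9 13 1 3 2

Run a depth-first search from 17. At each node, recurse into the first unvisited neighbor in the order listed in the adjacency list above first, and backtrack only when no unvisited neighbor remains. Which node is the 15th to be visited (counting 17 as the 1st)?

7

Visit 17
17 → 14
14 → 11
14 → 5
5 → 15
14 → 12
12 → 0
12 → 16
14 → 10
10 → 3
3 → 1
1 → 4
17 → 9
17 → 13
13 → 7
13 → 6
17 → 2
2 → 8

Visit order: 17, 14, 11, 5, 15, 12, 0, 16, 10, 3, 1, 4, 9, 13, 7, 6, 2, 8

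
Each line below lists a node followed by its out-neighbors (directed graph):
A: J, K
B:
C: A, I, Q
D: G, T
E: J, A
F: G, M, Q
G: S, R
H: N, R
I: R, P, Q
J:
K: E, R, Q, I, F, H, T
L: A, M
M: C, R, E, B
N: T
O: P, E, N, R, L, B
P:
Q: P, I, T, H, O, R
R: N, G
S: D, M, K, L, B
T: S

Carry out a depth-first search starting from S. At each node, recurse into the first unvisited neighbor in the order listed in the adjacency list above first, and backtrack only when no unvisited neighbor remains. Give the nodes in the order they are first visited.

S D G R N T M C A J K E Q P I H O L B F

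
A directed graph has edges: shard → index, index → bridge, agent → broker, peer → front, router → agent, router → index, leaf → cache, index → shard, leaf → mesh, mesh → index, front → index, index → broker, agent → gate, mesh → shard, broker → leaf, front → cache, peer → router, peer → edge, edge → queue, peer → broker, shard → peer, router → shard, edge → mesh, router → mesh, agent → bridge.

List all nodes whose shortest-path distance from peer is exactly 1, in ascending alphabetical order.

broker, edge, front, router

Level 0: peer
Level 1: broker, edge, front, router
Level 2: agent, cache, index, leaf, mesh, queue, shard
Level 3: bridge, gate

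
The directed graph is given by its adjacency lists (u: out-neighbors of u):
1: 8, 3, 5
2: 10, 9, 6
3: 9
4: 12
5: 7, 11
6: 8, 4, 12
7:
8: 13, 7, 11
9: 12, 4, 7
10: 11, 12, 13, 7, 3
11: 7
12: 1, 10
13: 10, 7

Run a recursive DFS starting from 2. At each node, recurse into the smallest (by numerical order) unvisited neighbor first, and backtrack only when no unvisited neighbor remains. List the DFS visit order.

2, 6, 4, 12, 1, 3, 9, 7, 5, 11, 8, 13, 10

Visit 2
2 → 6
6 → 4
4 → 12
12 → 1
1 → 3
3 → 9
9 → 7
1 → 5
5 → 11
1 → 8
8 → 13
13 → 10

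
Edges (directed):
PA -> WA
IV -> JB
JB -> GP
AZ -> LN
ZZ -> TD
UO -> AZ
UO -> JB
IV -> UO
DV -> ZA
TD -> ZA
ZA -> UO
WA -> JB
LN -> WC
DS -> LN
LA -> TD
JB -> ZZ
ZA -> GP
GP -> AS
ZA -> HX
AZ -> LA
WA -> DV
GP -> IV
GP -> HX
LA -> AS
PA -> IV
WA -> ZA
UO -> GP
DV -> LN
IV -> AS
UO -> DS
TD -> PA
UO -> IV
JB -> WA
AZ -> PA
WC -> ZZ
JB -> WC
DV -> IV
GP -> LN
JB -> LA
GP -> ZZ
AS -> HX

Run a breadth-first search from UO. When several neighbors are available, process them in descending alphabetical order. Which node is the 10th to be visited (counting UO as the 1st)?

LA

Visit UO; enqueue JB, IV, GP, DS, AZ → queue [JB, IV, GP, DS, AZ]
Visit JB; enqueue ZZ, WC, WA, LA → queue [IV, GP, DS, AZ, ZZ, WC, WA, LA]
Visit IV; enqueue AS → queue [GP, DS, AZ, ZZ, WC, WA, LA, AS]
Visit GP; enqueue LN, HX → queue [DS, AZ, ZZ, WC, WA, LA, AS, LN, HX]
Visit DS → queue [AZ, ZZ, WC, WA, LA, AS, LN, HX]
Visit AZ; enqueue PA → queue [ZZ, WC, WA, LA, AS, LN, HX, PA]
Visit ZZ; enqueue TD → queue [WC, WA, LA, AS, LN, HX, PA, TD]
Visit WC → queue [WA, LA, AS, LN, HX, PA, TD]
Visit WA; enqueue ZA, DV → queue [LA, AS, LN, HX, PA, TD, ZA, DV]
Visit LA → queue [AS, LN, HX, PA, TD, ZA, DV]
Visit AS → queue [LN, HX, PA, TD, ZA, DV]
Visit LN → queue [HX, PA, TD, ZA, DV]
Visit HX → queue [PA, TD, ZA, DV]
Visit PA → queue [TD, ZA, DV]
Visit TD → queue [ZA, DV]
Visit ZA → queue [DV]
Visit DV → queue []

Visit order: UO, JB, IV, GP, DS, AZ, ZZ, WC, WA, LA, AS, LN, HX, PA, TD, ZA, DV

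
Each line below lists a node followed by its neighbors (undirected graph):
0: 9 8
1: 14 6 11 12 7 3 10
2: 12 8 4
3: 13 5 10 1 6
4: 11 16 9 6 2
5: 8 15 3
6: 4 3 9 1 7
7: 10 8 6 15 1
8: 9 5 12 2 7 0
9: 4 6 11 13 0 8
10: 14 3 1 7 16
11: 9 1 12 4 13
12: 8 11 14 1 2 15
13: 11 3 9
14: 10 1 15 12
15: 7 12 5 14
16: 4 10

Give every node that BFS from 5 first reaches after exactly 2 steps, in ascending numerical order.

0, 1, 2, 6, 7, 9, 10, 12, 13, 14

Level 0: 5
Level 1: 3, 8, 15
Level 2: 0, 1, 2, 6, 7, 9, 10, 12, 13, 14
Level 3: 4, 11, 16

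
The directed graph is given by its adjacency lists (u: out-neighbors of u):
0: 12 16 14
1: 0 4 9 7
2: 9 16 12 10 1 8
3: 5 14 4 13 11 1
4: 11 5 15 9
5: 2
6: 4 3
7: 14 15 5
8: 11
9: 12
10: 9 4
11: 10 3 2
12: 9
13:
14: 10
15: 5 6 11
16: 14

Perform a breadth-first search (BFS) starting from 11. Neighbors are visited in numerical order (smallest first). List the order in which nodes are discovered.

11, 2, 3, 10, 1, 8, 9, 12, 16, 4, 5, 13, 14, 0, 7, 15, 6

Visit 11; enqueue 2, 3, 10 → queue [2, 3, 10]
Visit 2; enqueue 1, 8, 9, 12, 16 → queue [3, 10, 1, 8, 9, 12, 16]
Visit 3; enqueue 4, 5, 13, 14 → queue [10, 1, 8, 9, 12, 16, 4, 5, 13, 14]
Visit 10 → queue [1, 8, 9, 12, 16, 4, 5, 13, 14]
Visit 1; enqueue 0, 7 → queue [8, 9, 12, 16, 4, 5, 13, 14, 0, 7]
Visit 8 → queue [9, 12, 16, 4, 5, 13, 14, 0, 7]
Visit 9 → queue [12, 16, 4, 5, 13, 14, 0, 7]
Visit 12 → queue [16, 4, 5, 13, 14, 0, 7]
Visit 16 → queue [4, 5, 13, 14, 0, 7]
Visit 4; enqueue 15 → queue [5, 13, 14, 0, 7, 15]
Visit 5 → queue [13, 14, 0, 7, 15]
Visit 13 → queue [14, 0, 7, 15]
Visit 14 → queue [0, 7, 15]
Visit 0 → queue [7, 15]
Visit 7 → queue [15]
Visit 15; enqueue 6 → queue [6]
Visit 6 → queue []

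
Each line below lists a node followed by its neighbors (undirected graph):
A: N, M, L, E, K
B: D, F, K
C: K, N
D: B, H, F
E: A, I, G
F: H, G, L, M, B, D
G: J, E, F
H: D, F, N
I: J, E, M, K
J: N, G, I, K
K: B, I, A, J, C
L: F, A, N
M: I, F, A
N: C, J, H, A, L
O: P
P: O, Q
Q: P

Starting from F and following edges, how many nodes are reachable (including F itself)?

BFS from F visits: F, H, G, L, M, B, D, N, J, E, A, I, K, C
Reachable nodes: 14 of 17 total.

14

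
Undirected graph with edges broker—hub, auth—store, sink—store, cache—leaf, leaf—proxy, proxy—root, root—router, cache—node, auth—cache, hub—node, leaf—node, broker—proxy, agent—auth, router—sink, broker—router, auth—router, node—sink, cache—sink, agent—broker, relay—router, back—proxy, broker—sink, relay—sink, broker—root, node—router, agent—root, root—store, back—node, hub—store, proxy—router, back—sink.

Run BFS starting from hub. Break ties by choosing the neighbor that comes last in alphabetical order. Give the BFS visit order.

Visit hub; enqueue store, node, broker → queue [store, node, broker]
Visit store; enqueue sink, root, auth → queue [node, broker, sink, root, auth]
Visit node; enqueue router, leaf, cache, back → queue [broker, sink, root, auth, router, leaf, cache, back]
Visit broker; enqueue proxy, agent → queue [sink, root, auth, router, leaf, cache, back, proxy, agent]
Visit sink; enqueue relay → queue [root, auth, router, leaf, cache, back, proxy, agent, relay]
Visit root → queue [auth, router, leaf, cache, back, proxy, agent, relay]
Visit auth → queue [router, leaf, cache, back, proxy, agent, relay]
Visit router → queue [leaf, cache, back, proxy, agent, relay]
Visit leaf → queue [cache, back, proxy, agent, relay]
Visit cache → queue [back, proxy, agent, relay]
Visit back → queue [proxy, agent, relay]
Visit proxy → queue [agent, relay]
Visit agent → queue [relay]
Visit relay → queue []

hub -> store -> node -> broker -> sink -> root -> auth -> router -> leaf -> cache -> back -> proxy -> agent -> relay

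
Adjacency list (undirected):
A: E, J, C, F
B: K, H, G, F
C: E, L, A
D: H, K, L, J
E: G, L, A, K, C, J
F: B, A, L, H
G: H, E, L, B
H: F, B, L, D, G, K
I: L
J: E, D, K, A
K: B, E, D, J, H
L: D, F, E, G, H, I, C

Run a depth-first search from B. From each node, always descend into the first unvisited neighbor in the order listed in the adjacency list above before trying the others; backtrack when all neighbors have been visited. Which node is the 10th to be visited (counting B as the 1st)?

L

Visit B
B → K
K → E
E → G
G → H
H → F
F → A
A → J
J → D
D → L
L → I
L → C

Visit order: B, K, E, G, H, F, A, J, D, L, I, C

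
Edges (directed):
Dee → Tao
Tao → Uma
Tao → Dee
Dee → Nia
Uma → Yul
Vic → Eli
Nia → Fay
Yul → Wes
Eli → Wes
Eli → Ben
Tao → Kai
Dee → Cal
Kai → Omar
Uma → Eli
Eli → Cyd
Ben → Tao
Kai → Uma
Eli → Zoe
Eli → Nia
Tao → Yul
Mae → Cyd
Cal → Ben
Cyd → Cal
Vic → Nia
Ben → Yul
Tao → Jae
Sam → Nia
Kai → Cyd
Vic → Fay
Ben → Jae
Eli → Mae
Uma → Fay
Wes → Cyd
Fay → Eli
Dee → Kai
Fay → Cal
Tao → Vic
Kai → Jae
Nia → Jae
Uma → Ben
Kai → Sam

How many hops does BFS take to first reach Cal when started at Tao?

Level 0: Tao
Level 1: Dee, Jae, Kai, Uma, Vic, Yul
Level 2: Ben, Cal, Cyd, Eli, Fay, Nia, Omar, Sam, Wes
Level 3: Mae, Zoe
Cal first appears at level 2.

2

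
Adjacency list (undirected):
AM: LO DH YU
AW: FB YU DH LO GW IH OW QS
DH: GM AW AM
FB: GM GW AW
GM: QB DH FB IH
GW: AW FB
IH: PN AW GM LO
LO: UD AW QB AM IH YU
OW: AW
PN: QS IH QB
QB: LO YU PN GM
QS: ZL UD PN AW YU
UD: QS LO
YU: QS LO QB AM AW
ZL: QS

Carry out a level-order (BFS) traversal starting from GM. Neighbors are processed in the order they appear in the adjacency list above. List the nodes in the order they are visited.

GM → QB → DH → FB → IH → LO → YU → PN → AW → AM → GW → UD → QS → OW → ZL

Visit GM; enqueue QB, DH, FB, IH → queue [QB, DH, FB, IH]
Visit QB; enqueue LO, YU, PN → queue [DH, FB, IH, LO, YU, PN]
Visit DH; enqueue AW, AM → queue [FB, IH, LO, YU, PN, AW, AM]
Visit FB; enqueue GW → queue [IH, LO, YU, PN, AW, AM, GW]
Visit IH → queue [LO, YU, PN, AW, AM, GW]
Visit LO; enqueue UD → queue [YU, PN, AW, AM, GW, UD]
Visit YU; enqueue QS → queue [PN, AW, AM, GW, UD, QS]
Visit PN → queue [AW, AM, GW, UD, QS]
Visit AW; enqueue OW → queue [AM, GW, UD, QS, OW]
Visit AM → queue [GW, UD, QS, OW]
Visit GW → queue [UD, QS, OW]
Visit UD → queue [QS, OW]
Visit QS; enqueue ZL → queue [OW, ZL]
Visit OW → queue [ZL]
Visit ZL → queue []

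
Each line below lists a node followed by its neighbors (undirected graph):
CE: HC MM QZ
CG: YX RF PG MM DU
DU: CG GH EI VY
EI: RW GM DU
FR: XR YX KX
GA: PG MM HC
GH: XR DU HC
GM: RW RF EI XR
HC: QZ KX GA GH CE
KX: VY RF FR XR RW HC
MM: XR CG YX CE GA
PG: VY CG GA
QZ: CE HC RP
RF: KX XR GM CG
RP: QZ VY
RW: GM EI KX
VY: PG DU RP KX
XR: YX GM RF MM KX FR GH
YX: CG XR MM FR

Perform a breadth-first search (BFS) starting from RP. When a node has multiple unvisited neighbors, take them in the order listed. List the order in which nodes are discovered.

RP → QZ → VY → CE → HC → PG → DU → KX → MM → GA → GH → CG → EI → RF → FR → XR → RW → YX → GM

Visit RP; enqueue QZ, VY → queue [QZ, VY]
Visit QZ; enqueue CE, HC → queue [VY, CE, HC]
Visit VY; enqueue PG, DU, KX → queue [CE, HC, PG, DU, KX]
Visit CE; enqueue MM → queue [HC, PG, DU, KX, MM]
Visit HC; enqueue GA, GH → queue [PG, DU, KX, MM, GA, GH]
Visit PG; enqueue CG → queue [DU, KX, MM, GA, GH, CG]
Visit DU; enqueue EI → queue [KX, MM, GA, GH, CG, EI]
Visit KX; enqueue RF, FR, XR, RW → queue [MM, GA, GH, CG, EI, RF, FR, XR, RW]
Visit MM; enqueue YX → queue [GA, GH, CG, EI, RF, FR, XR, RW, YX]
Visit GA → queue [GH, CG, EI, RF, FR, XR, RW, YX]
Visit GH → queue [CG, EI, RF, FR, XR, RW, YX]
Visit CG → queue [EI, RF, FR, XR, RW, YX]
Visit EI; enqueue GM → queue [RF, FR, XR, RW, YX, GM]
Visit RF → queue [FR, XR, RW, YX, GM]
Visit FR → queue [XR, RW, YX, GM]
Visit XR → queue [RW, YX, GM]
Visit RW → queue [YX, GM]
Visit YX → queue [GM]
Visit GM → queue []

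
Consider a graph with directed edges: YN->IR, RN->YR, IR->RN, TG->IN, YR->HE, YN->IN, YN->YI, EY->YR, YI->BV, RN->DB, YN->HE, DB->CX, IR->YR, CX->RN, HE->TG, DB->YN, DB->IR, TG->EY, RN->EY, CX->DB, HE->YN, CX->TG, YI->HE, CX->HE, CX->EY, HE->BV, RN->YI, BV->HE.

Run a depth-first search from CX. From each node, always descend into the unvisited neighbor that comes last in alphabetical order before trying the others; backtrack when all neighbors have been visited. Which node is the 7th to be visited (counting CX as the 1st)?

YN

Visit CX
CX → TG
TG → IN
TG → EY
EY → YR
YR → HE
HE → YN
YN → YI
YI → BV
YN → IR
IR → RN
RN → DB

Visit order: CX, TG, IN, EY, YR, HE, YN, YI, BV, IR, RN, DB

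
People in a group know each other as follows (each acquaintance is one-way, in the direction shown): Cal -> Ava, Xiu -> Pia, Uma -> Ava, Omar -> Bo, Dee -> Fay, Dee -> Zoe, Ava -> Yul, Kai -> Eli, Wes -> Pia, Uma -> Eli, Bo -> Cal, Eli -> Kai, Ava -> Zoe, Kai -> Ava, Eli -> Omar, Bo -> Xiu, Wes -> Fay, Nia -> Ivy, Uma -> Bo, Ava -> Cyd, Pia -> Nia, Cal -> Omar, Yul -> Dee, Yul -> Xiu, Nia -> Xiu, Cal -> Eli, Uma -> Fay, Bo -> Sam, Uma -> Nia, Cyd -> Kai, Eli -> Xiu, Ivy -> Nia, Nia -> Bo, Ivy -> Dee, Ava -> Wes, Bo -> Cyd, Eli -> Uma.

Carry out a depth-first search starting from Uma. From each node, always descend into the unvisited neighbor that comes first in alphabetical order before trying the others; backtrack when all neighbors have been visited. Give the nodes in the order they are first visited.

Visit Uma
Uma → Ava
Ava → Cyd
Cyd → Kai
Kai → Eli
Eli → Omar
Omar → Bo
Bo → Cal
Bo → Sam
Bo → Xiu
Xiu → Pia
Pia → Nia
Nia → Ivy
Ivy → Dee
Dee → Fay
Dee → Zoe
Ava → Wes
Ava → Yul

Uma Ava Cyd Kai Eli Omar Bo Cal Sam Xiu Pia Nia Ivy Dee Fay Zoe Wes Yul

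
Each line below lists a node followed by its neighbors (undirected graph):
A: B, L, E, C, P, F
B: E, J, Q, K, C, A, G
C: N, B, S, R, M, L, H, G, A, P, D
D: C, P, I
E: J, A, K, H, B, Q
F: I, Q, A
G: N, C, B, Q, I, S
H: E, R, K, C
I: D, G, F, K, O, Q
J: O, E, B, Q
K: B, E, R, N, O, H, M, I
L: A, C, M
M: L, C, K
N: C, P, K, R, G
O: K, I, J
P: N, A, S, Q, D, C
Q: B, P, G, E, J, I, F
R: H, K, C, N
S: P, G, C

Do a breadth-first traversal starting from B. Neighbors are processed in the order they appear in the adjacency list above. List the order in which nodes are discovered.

B, E, J, Q, K, C, A, G, H, O, P, I, F, R, N, M, S, L, D

Visit B; enqueue E, J, Q, K, C, A, G → queue [E, J, Q, K, C, A, G]
Visit E; enqueue H → queue [J, Q, K, C, A, G, H]
Visit J; enqueue O → queue [Q, K, C, A, G, H, O]
Visit Q; enqueue P, I, F → queue [K, C, A, G, H, O, P, I, F]
Visit K; enqueue R, N, M → queue [C, A, G, H, O, P, I, F, R, N, M]
Visit C; enqueue S, L, D → queue [A, G, H, O, P, I, F, R, N, M, S, L, D]
Visit A → queue [G, H, O, P, I, F, R, N, M, S, L, D]
Visit G → queue [H, O, P, I, F, R, N, M, S, L, D]
Visit H → queue [O, P, I, F, R, N, M, S, L, D]
Visit O → queue [P, I, F, R, N, M, S, L, D]
Visit P → queue [I, F, R, N, M, S, L, D]
Visit I → queue [F, R, N, M, S, L, D]
Visit F → queue [R, N, M, S, L, D]
Visit R → queue [N, M, S, L, D]
Visit N → queue [M, S, L, D]
Visit M → queue [S, L, D]
Visit S → queue [L, D]
Visit L → queue [D]
Visit D → queue []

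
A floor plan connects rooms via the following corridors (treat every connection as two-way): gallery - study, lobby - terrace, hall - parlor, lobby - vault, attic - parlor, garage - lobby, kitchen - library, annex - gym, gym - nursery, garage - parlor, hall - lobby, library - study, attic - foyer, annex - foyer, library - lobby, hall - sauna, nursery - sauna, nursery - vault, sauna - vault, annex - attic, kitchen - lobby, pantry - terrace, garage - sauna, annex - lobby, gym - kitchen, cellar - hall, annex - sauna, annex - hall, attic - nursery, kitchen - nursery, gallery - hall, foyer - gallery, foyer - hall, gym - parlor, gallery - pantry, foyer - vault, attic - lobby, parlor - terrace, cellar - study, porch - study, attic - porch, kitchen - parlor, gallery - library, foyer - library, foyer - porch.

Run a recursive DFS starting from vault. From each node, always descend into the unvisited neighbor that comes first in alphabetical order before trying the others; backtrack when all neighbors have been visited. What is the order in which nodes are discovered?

vault → foyer → annex → attic → lobby → garage → parlor → gym → kitchen → library → gallery → hall → cellar → study → porch → sauna → nursery → pantry → terrace

Visit vault
vault → foyer
foyer → annex
annex → attic
attic → lobby
lobby → garage
garage → parlor
parlor → gym
gym → kitchen
kitchen → library
library → gallery
gallery → hall
hall → cellar
cellar → study
study → porch
hall → sauna
sauna → nursery
gallery → pantry
pantry → terrace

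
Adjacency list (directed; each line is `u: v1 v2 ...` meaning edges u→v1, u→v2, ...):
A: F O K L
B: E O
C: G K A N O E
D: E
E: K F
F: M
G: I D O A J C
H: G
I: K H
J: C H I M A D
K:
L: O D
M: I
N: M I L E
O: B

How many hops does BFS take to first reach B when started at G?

Level 0: G
Level 1: A, C, D, I, J, O
Level 2: B, E, F, H, K, L, M, N
B first appears at level 2.

2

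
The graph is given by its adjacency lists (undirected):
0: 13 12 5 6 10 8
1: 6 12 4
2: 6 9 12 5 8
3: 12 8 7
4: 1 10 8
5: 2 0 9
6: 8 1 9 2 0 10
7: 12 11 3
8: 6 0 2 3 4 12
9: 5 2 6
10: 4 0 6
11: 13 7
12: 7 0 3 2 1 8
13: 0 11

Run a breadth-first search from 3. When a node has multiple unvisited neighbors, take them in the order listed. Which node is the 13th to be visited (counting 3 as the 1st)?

10

Visit 3; enqueue 12, 8, 7 → queue [12, 8, 7]
Visit 12; enqueue 0, 2, 1 → queue [8, 7, 0, 2, 1]
Visit 8; enqueue 6, 4 → queue [7, 0, 2, 1, 6, 4]
Visit 7; enqueue 11 → queue [0, 2, 1, 6, 4, 11]
Visit 0; enqueue 13, 5, 10 → queue [2, 1, 6, 4, 11, 13, 5, 10]
Visit 2; enqueue 9 → queue [1, 6, 4, 11, 13, 5, 10, 9]
Visit 1 → queue [6, 4, 11, 13, 5, 10, 9]
Visit 6 → queue [4, 11, 13, 5, 10, 9]
Visit 4 → queue [11, 13, 5, 10, 9]
Visit 11 → queue [13, 5, 10, 9]
Visit 13 → queue [5, 10, 9]
Visit 5 → queue [10, 9]
Visit 10 → queue [9]
Visit 9 → queue []

Visit order: 3, 12, 8, 7, 0, 2, 1, 6, 4, 11, 13, 5, 10, 9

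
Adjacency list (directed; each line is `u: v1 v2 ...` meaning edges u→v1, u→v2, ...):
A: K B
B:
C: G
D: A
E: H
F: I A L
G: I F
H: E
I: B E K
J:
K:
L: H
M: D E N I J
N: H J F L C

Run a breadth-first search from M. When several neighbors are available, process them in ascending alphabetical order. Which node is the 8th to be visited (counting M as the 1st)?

H

Visit M; enqueue D, E, I, J, N → queue [D, E, I, J, N]
Visit D; enqueue A → queue [E, I, J, N, A]
Visit E; enqueue H → queue [I, J, N, A, H]
Visit I; enqueue B, K → queue [J, N, A, H, B, K]
Visit J → queue [N, A, H, B, K]
Visit N; enqueue C, F, L → queue [A, H, B, K, C, F, L]
Visit A → queue [H, B, K, C, F, L]
Visit H → queue [B, K, C, F, L]
Visit B → queue [K, C, F, L]
Visit K → queue [C, F, L]
Visit C; enqueue G → queue [F, L, G]
Visit F → queue [L, G]
Visit L → queue [G]
Visit G → queue []

Visit order: M, D, E, I, J, N, A, H, B, K, C, F, L, G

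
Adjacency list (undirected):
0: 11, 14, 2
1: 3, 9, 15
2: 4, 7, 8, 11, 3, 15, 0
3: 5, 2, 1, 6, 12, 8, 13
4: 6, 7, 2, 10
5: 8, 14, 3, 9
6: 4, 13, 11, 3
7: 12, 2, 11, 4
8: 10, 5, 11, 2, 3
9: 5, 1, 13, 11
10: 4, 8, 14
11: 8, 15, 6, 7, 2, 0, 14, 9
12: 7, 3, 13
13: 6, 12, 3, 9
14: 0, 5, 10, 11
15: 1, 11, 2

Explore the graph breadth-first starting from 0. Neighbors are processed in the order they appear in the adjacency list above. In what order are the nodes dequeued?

Visit 0; enqueue 11, 14, 2 → queue [11, 14, 2]
Visit 11; enqueue 8, 15, 6, 7, 9 → queue [14, 2, 8, 15, 6, 7, 9]
Visit 14; enqueue 5, 10 → queue [2, 8, 15, 6, 7, 9, 5, 10]
Visit 2; enqueue 4, 3 → queue [8, 15, 6, 7, 9, 5, 10, 4, 3]
Visit 8 → queue [15, 6, 7, 9, 5, 10, 4, 3]
Visit 15; enqueue 1 → queue [6, 7, 9, 5, 10, 4, 3, 1]
Visit 6; enqueue 13 → queue [7, 9, 5, 10, 4, 3, 1, 13]
Visit 7; enqueue 12 → queue [9, 5, 10, 4, 3, 1, 13, 12]
Visit 9 → queue [5, 10, 4, 3, 1, 13, 12]
Visit 5 → queue [10, 4, 3, 1, 13, 12]
Visit 10 → queue [4, 3, 1, 13, 12]
Visit 4 → queue [3, 1, 13, 12]
Visit 3 → queue [1, 13, 12]
Visit 1 → queue [13, 12]
Visit 13 → queue [12]
Visit 12 → queue []

0 -> 11 -> 14 -> 2 -> 8 -> 15 -> 6 -> 7 -> 9 -> 5 -> 10 -> 4 -> 3 -> 1 -> 13 -> 12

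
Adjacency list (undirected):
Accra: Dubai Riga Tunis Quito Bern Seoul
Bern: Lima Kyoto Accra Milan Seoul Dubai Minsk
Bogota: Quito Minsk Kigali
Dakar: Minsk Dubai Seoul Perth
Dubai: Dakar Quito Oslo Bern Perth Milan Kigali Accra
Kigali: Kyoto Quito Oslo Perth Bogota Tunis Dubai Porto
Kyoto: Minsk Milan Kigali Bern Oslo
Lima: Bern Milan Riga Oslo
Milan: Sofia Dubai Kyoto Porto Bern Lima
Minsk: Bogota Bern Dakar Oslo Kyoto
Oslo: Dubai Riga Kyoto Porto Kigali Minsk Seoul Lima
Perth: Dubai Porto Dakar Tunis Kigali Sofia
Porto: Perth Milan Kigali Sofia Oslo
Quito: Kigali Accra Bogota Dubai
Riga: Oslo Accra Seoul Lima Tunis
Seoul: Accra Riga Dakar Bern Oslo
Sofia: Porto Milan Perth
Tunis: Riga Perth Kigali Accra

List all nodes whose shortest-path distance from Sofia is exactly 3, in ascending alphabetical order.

Level 0: Sofia
Level 1: Milan, Perth, Porto
Level 2: Bern, Dakar, Dubai, Kigali, Kyoto, Lima, Oslo, Tunis
Level 3: Accra, Bogota, Minsk, Quito, Riga, Seoul

Accra, Bogota, Minsk, Quito, Riga, Seoul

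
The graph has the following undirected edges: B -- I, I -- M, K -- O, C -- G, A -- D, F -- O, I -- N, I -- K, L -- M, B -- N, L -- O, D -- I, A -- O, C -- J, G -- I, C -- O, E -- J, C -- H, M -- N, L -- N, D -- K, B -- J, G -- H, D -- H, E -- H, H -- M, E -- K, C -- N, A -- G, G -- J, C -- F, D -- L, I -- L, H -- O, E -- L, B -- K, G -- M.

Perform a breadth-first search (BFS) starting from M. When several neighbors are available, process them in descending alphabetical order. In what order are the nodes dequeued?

M → N → L → I → H → G → C → B → O → E → D → K → J → A → F

Visit M; enqueue N, L, I, H, G → queue [N, L, I, H, G]
Visit N; enqueue C, B → queue [L, I, H, G, C, B]
Visit L; enqueue O, E, D → queue [I, H, G, C, B, O, E, D]
Visit I; enqueue K → queue [H, G, C, B, O, E, D, K]
Visit H → queue [G, C, B, O, E, D, K]
Visit G; enqueue J, A → queue [C, B, O, E, D, K, J, A]
Visit C; enqueue F → queue [B, O, E, D, K, J, A, F]
Visit B → queue [O, E, D, K, J, A, F]
Visit O → queue [E, D, K, J, A, F]
Visit E → queue [D, K, J, A, F]
Visit D → queue [K, J, A, F]
Visit K → queue [J, A, F]
Visit J → queue [A, F]
Visit A → queue [F]
Visit F → queue []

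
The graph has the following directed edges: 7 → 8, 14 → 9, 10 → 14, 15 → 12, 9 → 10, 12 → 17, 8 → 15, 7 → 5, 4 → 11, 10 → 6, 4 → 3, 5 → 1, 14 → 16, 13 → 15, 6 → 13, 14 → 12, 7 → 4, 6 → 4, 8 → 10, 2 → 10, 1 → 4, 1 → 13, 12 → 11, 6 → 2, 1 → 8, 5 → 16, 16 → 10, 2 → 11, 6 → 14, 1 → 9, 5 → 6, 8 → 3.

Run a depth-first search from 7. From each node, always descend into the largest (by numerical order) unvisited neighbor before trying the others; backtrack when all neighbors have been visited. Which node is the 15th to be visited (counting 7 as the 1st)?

2

Visit 7
7 → 8
8 → 15
15 → 12
12 → 17
12 → 11
8 → 10
10 → 14
14 → 16
14 → 9
10 → 6
6 → 13
6 → 4
4 → 3
6 → 2
7 → 5
5 → 1

Visit order: 7, 8, 15, 12, 17, 11, 10, 14, 16, 9, 6, 13, 4, 3, 2, 5, 1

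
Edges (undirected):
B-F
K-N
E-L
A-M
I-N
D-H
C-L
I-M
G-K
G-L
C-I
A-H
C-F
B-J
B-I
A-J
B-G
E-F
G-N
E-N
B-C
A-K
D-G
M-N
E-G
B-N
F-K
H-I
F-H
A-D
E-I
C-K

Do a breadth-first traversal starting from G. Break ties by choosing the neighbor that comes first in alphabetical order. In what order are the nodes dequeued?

G, B, D, E, K, L, N, C, F, I, J, A, H, M

Visit G; enqueue B, D, E, K, L, N → queue [B, D, E, K, L, N]
Visit B; enqueue C, F, I, J → queue [D, E, K, L, N, C, F, I, J]
Visit D; enqueue A, H → queue [E, K, L, N, C, F, I, J, A, H]
Visit E → queue [K, L, N, C, F, I, J, A, H]
Visit K → queue [L, N, C, F, I, J, A, H]
Visit L → queue [N, C, F, I, J, A, H]
Visit N; enqueue M → queue [C, F, I, J, A, H, M]
Visit C → queue [F, I, J, A, H, M]
Visit F → queue [I, J, A, H, M]
Visit I → queue [J, A, H, M]
Visit J → queue [A, H, M]
Visit A → queue [H, M]
Visit H → queue [M]
Visit M → queue []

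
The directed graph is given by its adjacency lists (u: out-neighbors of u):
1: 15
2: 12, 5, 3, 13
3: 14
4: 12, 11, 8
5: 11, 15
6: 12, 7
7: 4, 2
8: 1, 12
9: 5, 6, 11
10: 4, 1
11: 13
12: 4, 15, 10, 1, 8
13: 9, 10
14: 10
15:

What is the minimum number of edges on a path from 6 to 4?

2

Level 0: 6
Level 1: 7, 12
Level 2: 1, 2, 4, 8, 10, 15
Level 3: 3, 5, 11, 13
Level 4: 9, 14
4 first appears at level 2.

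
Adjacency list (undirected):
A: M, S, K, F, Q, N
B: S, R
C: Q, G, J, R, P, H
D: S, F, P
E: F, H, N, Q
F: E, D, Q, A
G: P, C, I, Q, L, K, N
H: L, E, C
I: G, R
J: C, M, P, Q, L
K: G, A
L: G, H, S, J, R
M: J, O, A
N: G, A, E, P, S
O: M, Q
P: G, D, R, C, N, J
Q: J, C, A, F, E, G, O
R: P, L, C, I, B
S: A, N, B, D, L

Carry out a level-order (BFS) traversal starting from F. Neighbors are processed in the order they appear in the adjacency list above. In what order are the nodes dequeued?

Visit F; enqueue E, D, Q, A → queue [E, D, Q, A]
Visit E; enqueue H, N → queue [D, Q, A, H, N]
Visit D; enqueue S, P → queue [Q, A, H, N, S, P]
Visit Q; enqueue J, C, G, O → queue [A, H, N, S, P, J, C, G, O]
Visit A; enqueue M, K → queue [H, N, S, P, J, C, G, O, M, K]
Visit H; enqueue L → queue [N, S, P, J, C, G, O, M, K, L]
Visit N → queue [S, P, J, C, G, O, M, K, L]
Visit S; enqueue B → queue [P, J, C, G, O, M, K, L, B]
Visit P; enqueue R → queue [J, C, G, O, M, K, L, B, R]
Visit J → queue [C, G, O, M, K, L, B, R]
Visit C → queue [G, O, M, K, L, B, R]
Visit G; enqueue I → queue [O, M, K, L, B, R, I]
Visit O → queue [M, K, L, B, R, I]
Visit M → queue [K, L, B, R, I]
Visit K → queue [L, B, R, I]
Visit L → queue [B, R, I]
Visit B → queue [R, I]
Visit R → queue [I]
Visit I → queue []

F -> E -> D -> Q -> A -> H -> N -> S -> P -> J -> C -> G -> O -> M -> K -> L -> B -> R -> I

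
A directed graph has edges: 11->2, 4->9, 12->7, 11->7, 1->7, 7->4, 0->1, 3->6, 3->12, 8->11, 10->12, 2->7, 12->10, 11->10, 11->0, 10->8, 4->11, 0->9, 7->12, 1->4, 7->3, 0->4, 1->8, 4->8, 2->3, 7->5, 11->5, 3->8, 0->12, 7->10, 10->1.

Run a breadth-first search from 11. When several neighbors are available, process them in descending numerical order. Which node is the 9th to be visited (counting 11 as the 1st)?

1

Visit 11; enqueue 10, 7, 5, 2, 0 → queue [10, 7, 5, 2, 0]
Visit 10; enqueue 12, 8, 1 → queue [7, 5, 2, 0, 12, 8, 1]
Visit 7; enqueue 4, 3 → queue [5, 2, 0, 12, 8, 1, 4, 3]
Visit 5 → queue [2, 0, 12, 8, 1, 4, 3]
Visit 2 → queue [0, 12, 8, 1, 4, 3]
Visit 0; enqueue 9 → queue [12, 8, 1, 4, 3, 9]
Visit 12 → queue [8, 1, 4, 3, 9]
Visit 8 → queue [1, 4, 3, 9]
Visit 1 → queue [4, 3, 9]
Visit 4 → queue [3, 9]
Visit 3; enqueue 6 → queue [9, 6]
Visit 9 → queue [6]
Visit 6 → queue []

Visit order: 11, 10, 7, 5, 2, 0, 12, 8, 1, 4, 3, 9, 6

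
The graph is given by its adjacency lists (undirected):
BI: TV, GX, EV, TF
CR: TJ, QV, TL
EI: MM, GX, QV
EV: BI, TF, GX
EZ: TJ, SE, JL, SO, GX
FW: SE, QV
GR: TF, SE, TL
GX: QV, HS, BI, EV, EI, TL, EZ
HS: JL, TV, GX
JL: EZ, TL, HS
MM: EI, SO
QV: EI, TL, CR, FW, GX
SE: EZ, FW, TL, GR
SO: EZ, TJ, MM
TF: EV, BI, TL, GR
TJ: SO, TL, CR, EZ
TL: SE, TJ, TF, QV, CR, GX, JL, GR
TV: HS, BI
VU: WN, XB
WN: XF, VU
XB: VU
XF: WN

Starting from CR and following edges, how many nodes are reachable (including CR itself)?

18

BFS from CR visits: CR, QV, TJ, TL, EI, FW, GX, EZ, SO, GR, JL, SE, TF, MM, BI, EV, HS, TV
Reachable nodes: 18 of 22 total.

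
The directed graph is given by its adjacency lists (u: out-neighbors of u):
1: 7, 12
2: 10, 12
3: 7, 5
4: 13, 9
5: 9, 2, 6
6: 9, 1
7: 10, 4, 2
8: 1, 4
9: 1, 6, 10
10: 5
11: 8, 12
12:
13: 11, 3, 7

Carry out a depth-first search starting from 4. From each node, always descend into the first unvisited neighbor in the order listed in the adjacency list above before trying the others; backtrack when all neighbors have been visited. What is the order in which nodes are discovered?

4, 13, 11, 8, 1, 7, 10, 5, 9, 6, 2, 12, 3

Visit 4
4 → 13
13 → 11
11 → 8
8 → 1
1 → 7
7 → 10
10 → 5
5 → 9
9 → 6
5 → 2
2 → 12
13 → 3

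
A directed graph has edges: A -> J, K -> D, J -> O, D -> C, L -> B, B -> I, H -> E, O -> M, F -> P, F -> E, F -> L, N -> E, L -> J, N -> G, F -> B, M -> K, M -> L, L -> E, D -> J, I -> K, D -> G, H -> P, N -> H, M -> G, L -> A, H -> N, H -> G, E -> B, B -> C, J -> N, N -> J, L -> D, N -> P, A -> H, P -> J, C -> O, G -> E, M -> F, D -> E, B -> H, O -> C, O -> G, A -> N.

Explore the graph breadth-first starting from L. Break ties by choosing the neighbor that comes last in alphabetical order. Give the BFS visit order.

L J E D B A O N G C I H M P K F

Visit L; enqueue J, E, D, B, A → queue [J, E, D, B, A]
Visit J; enqueue O, N → queue [E, D, B, A, O, N]
Visit E → queue [D, B, A, O, N]
Visit D; enqueue G, C → queue [B, A, O, N, G, C]
Visit B; enqueue I, H → queue [A, O, N, G, C, I, H]
Visit A → queue [O, N, G, C, I, H]
Visit O; enqueue M → queue [N, G, C, I, H, M]
Visit N; enqueue P → queue [G, C, I, H, M, P]
Visit G → queue [C, I, H, M, P]
Visit C → queue [I, H, M, P]
Visit I; enqueue K → queue [H, M, P, K]
Visit H → queue [M, P, K]
Visit M; enqueue F → queue [P, K, F]
Visit P → queue [K, F]
Visit K → queue [F]
Visit F → queue []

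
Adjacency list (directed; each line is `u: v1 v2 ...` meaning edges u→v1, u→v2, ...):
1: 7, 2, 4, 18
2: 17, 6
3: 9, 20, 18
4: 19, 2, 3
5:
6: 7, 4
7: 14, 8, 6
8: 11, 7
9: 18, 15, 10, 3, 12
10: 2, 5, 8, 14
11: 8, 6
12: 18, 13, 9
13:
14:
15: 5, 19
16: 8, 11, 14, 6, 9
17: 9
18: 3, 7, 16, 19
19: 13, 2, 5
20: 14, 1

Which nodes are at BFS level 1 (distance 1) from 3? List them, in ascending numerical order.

Level 0: 3
Level 1: 9, 18, 20
Level 2: 1, 7, 10, 12, 14, 15, 16, 19
Level 3: 2, 4, 5, 6, 8, 11, 13
Level 4: 17

9, 18, 20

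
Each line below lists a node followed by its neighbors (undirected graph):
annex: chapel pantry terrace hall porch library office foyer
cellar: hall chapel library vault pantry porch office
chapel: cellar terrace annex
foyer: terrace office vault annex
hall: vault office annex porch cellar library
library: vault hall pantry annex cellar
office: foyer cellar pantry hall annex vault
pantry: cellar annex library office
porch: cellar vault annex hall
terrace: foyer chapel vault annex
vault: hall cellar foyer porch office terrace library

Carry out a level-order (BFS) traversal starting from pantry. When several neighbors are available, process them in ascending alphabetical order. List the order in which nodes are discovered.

pantry annex cellar library office chapel foyer hall porch terrace vault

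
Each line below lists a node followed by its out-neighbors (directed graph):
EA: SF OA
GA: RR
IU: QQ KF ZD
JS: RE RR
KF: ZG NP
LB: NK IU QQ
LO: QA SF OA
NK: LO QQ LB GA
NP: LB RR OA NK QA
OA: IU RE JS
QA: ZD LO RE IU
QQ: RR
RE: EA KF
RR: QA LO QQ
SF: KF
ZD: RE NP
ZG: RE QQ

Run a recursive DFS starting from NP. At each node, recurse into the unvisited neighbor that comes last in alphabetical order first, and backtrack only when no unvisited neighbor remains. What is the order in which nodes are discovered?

Visit NP
NP → RR
RR → QQ
RR → QA
QA → ZD
ZD → RE
RE → KF
KF → ZG
RE → EA
EA → SF
EA → OA
OA → JS
OA → IU
QA → LO
NP → NK
NK → LB
NK → GA

NP -> RR -> QQ -> QA -> ZD -> RE -> KF -> ZG -> EA -> SF -> OA -> JS -> IU -> LO -> NK -> LB -> GA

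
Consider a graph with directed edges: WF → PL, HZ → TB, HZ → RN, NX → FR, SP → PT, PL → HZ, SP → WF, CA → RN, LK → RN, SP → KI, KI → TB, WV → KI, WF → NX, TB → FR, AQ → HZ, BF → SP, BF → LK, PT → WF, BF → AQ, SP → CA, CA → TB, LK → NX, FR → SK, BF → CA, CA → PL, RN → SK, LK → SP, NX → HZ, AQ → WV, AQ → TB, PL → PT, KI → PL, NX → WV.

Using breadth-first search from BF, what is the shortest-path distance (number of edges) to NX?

2

Level 0: BF
Level 1: AQ, CA, LK, SP
Level 2: HZ, KI, NX, PL, PT, RN, TB, WF, WV
Level 3: FR, SK
NX first appears at level 2.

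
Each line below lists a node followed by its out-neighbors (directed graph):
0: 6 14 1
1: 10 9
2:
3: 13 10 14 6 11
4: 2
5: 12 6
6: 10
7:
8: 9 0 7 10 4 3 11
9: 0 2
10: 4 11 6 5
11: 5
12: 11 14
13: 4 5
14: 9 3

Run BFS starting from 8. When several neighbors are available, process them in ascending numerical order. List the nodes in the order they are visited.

8, 0, 3, 4, 7, 9, 10, 11, 1, 6, 14, 13, 2, 5, 12

Visit 8; enqueue 0, 3, 4, 7, 9, 10, 11 → queue [0, 3, 4, 7, 9, 10, 11]
Visit 0; enqueue 1, 6, 14 → queue [3, 4, 7, 9, 10, 11, 1, 6, 14]
Visit 3; enqueue 13 → queue [4, 7, 9, 10, 11, 1, 6, 14, 13]
Visit 4; enqueue 2 → queue [7, 9, 10, 11, 1, 6, 14, 13, 2]
Visit 7 → queue [9, 10, 11, 1, 6, 14, 13, 2]
Visit 9 → queue [10, 11, 1, 6, 14, 13, 2]
Visit 10; enqueue 5 → queue [11, 1, 6, 14, 13, 2, 5]
Visit 11 → queue [1, 6, 14, 13, 2, 5]
Visit 1 → queue [6, 14, 13, 2, 5]
Visit 6 → queue [14, 13, 2, 5]
Visit 14 → queue [13, 2, 5]
Visit 13 → queue [2, 5]
Visit 2 → queue [5]
Visit 5; enqueue 12 → queue [12]
Visit 12 → queue []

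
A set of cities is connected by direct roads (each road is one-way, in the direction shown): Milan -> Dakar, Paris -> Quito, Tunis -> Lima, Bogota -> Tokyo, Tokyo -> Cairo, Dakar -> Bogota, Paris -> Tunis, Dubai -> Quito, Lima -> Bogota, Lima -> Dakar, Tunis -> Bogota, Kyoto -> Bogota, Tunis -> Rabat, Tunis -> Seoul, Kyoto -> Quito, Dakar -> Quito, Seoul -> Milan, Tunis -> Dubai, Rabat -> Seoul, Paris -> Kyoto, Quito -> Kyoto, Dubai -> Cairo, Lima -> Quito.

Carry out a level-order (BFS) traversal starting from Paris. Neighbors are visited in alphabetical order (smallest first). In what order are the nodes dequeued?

Visit Paris; enqueue Kyoto, Quito, Tunis → queue [Kyoto, Quito, Tunis]
Visit Kyoto; enqueue Bogota → queue [Quito, Tunis, Bogota]
Visit Quito → queue [Tunis, Bogota]
Visit Tunis; enqueue Dubai, Lima, Rabat, Seoul → queue [Bogota, Dubai, Lima, Rabat, Seoul]
Visit Bogota; enqueue Tokyo → queue [Dubai, Lima, Rabat, Seoul, Tokyo]
Visit Dubai; enqueue Cairo → queue [Lima, Rabat, Seoul, Tokyo, Cairo]
Visit Lima; enqueue Dakar → queue [Rabat, Seoul, Tokyo, Cairo, Dakar]
Visit Rabat → queue [Seoul, Tokyo, Cairo, Dakar]
Visit Seoul; enqueue Milan → queue [Tokyo, Cairo, Dakar, Milan]
Visit Tokyo → queue [Cairo, Dakar, Milan]
Visit Cairo → queue [Dakar, Milan]
Visit Dakar → queue [Milan]
Visit Milan → queue []

Paris, Kyoto, Quito, Tunis, Bogota, Dubai, Lima, Rabat, Seoul, Tokyo, Cairo, Dakar, Milan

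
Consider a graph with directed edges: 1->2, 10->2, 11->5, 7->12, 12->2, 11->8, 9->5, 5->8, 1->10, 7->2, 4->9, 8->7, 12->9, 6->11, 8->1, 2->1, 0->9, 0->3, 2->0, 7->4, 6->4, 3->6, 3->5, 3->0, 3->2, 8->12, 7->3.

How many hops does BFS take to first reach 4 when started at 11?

Level 0: 11
Level 1: 5, 8
Level 2: 1, 7, 12
Level 3: 2, 3, 4, 9, 10
Level 4: 0, 6
4 first appears at level 3.

3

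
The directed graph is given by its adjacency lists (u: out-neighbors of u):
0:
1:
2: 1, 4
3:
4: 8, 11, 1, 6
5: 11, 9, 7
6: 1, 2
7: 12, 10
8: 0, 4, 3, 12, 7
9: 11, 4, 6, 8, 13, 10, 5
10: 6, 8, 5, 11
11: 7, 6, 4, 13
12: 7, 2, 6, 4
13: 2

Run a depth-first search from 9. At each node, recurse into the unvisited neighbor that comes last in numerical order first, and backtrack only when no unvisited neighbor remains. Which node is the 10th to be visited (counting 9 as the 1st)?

Visit 9
9 → 13
13 → 2
2 → 4
4 → 11
11 → 7
7 → 12
12 → 6
6 → 1
7 → 10
10 → 8
8 → 3
8 → 0
10 → 5

Visit order: 9, 13, 2, 4, 11, 7, 12, 6, 1, 10, 8, 3, 0, 5

10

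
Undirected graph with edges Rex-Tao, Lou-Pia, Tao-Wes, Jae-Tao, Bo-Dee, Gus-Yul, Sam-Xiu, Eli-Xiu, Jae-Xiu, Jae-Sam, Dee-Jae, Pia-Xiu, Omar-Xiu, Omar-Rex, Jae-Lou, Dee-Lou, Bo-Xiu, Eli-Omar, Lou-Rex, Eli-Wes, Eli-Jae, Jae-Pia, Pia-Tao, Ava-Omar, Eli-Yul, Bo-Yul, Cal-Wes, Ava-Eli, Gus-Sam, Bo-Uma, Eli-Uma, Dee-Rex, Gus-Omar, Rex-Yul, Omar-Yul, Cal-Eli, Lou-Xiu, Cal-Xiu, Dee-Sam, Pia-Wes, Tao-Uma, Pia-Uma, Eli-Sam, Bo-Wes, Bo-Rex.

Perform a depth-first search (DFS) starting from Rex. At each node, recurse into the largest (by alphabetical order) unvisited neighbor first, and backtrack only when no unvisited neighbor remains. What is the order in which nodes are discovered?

Visit Rex
Rex → Yul
Yul → Omar
Omar → Xiu
Xiu → Sam
Sam → Jae
Jae → Tao
Tao → Wes
Wes → Pia
Pia → Uma
Uma → Eli
Eli → Cal
Eli → Ava
Uma → Bo
Bo → Dee
Dee → Lou
Sam → Gus

Rex → Yul → Omar → Xiu → Sam → Jae → Tao → Wes → Pia → Uma → Eli → Cal → Ava → Bo → Dee → Lou → Gus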